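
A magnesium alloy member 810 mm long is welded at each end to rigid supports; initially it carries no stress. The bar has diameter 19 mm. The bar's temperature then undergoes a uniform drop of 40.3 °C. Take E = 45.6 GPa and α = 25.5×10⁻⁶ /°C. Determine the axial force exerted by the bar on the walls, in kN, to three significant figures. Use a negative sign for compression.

13.3 kN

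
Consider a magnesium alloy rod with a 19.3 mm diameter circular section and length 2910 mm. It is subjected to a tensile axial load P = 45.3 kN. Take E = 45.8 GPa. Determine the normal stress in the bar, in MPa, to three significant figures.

A = 292.6 mm².
σ = N/A = 45300/292.6 = 154.8 MPa.

155 MPa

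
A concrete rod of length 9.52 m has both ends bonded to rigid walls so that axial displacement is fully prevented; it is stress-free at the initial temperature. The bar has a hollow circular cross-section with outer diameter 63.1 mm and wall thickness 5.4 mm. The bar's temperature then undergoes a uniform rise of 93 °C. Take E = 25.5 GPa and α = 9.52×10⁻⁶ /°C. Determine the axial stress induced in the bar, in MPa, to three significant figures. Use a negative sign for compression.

Free thermal expansion αLΔT = 9.52e-6 · 9520 · 93 = 8.429 mm.
The walls impose strain ε = −(8.429)/9520 = -8.8536e-04; σ = Eε = 25500 · -8.8536e-04 = -22.58 MPa.

-22.6 MPa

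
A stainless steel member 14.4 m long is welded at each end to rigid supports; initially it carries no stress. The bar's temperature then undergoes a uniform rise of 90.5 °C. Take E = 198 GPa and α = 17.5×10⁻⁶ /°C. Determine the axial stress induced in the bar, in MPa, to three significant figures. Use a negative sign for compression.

-314 MPa

Free thermal expansion αLΔT = 17.5e-6 · 14400 · 90.5 = 22.81 mm.
The walls impose strain ε = −(22.81)/14400 = -1.5837e-03; σ = Eε = 198000 · -1.5837e-03 = -313.6 MPa.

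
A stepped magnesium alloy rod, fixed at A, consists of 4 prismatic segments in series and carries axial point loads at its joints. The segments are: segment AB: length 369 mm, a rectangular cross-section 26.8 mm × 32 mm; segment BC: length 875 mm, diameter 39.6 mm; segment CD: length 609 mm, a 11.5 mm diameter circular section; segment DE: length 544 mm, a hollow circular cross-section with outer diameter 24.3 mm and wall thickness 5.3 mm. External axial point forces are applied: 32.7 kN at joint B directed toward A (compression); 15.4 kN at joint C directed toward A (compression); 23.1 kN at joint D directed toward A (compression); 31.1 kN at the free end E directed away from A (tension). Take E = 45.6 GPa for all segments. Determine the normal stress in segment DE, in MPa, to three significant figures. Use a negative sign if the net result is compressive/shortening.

Internal axial forces (sectioning from the free end, tension +): N_DE = 31.1 kN, N_CD = 8 kN, N_BC = -7.4 kN, N_AB = -40.1 kN.
A_DE = 316.4 mm².
σ_DE = N_DE/A_DE = 31100/316.4 = 98.31 MPa.

98.3 MPa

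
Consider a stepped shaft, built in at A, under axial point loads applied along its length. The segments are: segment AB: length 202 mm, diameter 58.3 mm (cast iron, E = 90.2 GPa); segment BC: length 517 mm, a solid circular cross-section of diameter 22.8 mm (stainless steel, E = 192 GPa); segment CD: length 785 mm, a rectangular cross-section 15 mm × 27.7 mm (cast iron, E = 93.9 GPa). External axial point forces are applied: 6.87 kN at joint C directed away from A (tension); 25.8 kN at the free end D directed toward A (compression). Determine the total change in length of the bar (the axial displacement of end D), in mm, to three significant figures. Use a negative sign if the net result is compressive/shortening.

Internal axial forces (sectioning from the free end, tension +): N_CD = -25.8 kN, N_BC = -18.93 kN, N_AB = -18.93 kN.
A_AB = 2669 mm².
A_BC = 408.3 mm².
A_CD = 415.5 mm².
δ_AB = -18930·202/(2669·90200) = -0.01588 mm
δ_BC = -18930·517/(408.3·192000) = -0.1248 mm
δ_CD = -25800·785/(415.5·93900) = -0.5191 mm
δ = Σδ_i = -0.6598 mm.

-0.660 mm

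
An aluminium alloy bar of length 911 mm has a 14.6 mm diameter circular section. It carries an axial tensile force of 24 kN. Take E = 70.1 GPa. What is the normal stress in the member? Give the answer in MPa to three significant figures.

143 MPa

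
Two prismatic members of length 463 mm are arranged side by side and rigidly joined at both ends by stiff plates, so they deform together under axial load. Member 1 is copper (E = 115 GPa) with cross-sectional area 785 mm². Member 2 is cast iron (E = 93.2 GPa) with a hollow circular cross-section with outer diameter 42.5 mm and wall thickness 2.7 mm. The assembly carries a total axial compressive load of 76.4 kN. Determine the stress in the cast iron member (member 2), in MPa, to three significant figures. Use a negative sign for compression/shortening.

-58.5 MPa

A_2 = 337.6 mm².
Equal strain + equilibrium ⇒ each member carries load in proportion to AE: A₁E₁ = 90280000 N, A₂E₂ = 31460000 N, ΣAE = 121700000 N.
σ₂ = P·E₂/ΣAE = -76400·93200/121700000 = -58.49 MPa.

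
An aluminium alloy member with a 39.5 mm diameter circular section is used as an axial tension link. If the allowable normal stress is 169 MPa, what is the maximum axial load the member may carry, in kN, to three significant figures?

A = 1225 mm².
P_max = σ_allow · A = 169 · 1225 = 207100 N = 207.1 kN.

207 kN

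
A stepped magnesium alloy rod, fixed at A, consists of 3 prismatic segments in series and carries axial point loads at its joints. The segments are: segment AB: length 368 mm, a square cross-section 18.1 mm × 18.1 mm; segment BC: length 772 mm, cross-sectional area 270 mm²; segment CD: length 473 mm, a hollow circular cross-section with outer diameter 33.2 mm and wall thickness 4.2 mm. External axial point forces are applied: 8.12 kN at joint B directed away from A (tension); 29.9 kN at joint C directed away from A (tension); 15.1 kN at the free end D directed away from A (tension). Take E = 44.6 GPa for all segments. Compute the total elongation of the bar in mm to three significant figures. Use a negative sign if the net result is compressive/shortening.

4.64 mm

Internal axial forces (sectioning from the free end, tension +): N_CD = 15.1 kN, N_BC = 45 kN, N_AB = 53.12 kN.
A_AB = 327.6 mm².
A_CD = 382.6 mm².
δ_AB = 53120·368/(327.6·44600) = 1.338 mm
δ_BC = 45000·772/(270·44600) = 2.885 mm
δ_CD = 15100·473/(382.6·44600) = 0.4185 mm
δ = Σδ_i = 4.641 mm.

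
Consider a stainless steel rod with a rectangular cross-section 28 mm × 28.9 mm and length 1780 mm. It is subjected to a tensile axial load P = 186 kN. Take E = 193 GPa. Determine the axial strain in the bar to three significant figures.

0.00119

A = 809.2 mm².
σ = N/A = 229.9 MPa; ε = σ/E = 229.9/193000 = 1.191e-03.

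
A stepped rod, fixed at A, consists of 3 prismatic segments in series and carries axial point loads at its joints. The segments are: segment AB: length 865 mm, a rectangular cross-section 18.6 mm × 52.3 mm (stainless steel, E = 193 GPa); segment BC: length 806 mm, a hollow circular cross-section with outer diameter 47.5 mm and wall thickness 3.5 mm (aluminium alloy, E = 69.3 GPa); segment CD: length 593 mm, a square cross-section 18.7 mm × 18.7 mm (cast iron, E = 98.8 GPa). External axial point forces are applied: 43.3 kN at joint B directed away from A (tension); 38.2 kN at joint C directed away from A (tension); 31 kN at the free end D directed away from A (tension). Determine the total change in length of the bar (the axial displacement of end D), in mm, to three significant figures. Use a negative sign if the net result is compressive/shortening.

Internal axial forces (sectioning from the free end, tension +): N_CD = 31 kN, N_BC = 69.2 kN, N_AB = 112.5 kN.
A_AB = 972.8 mm².
A_BC = 483.8 mm².
A_CD = 349.7 mm².
δ_AB = 112500·865/(972.8·193000) = 0.5183 mm
δ_BC = 69200·806/(483.8·69300) = 1.664 mm
δ_CD = 31000·593/(349.7·98800) = 0.5321 mm
δ = Σδ_i = 2.714 mm.

2.71 mm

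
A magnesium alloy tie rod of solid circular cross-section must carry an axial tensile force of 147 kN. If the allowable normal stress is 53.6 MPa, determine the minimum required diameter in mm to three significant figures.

Required area A ≥ P/σ_allow = 147000/53.6 = 2743 mm².
For a solid circular section, d ≥ √(4A/π) = 59.09 mm.

59.1 mm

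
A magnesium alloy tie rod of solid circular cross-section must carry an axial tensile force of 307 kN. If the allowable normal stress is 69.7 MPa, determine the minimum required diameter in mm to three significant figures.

74.9 mm

Required area A ≥ P/σ_allow = 307000/69.7 = 4405 mm².
For a solid circular section, d ≥ √(4A/π) = 74.89 mm.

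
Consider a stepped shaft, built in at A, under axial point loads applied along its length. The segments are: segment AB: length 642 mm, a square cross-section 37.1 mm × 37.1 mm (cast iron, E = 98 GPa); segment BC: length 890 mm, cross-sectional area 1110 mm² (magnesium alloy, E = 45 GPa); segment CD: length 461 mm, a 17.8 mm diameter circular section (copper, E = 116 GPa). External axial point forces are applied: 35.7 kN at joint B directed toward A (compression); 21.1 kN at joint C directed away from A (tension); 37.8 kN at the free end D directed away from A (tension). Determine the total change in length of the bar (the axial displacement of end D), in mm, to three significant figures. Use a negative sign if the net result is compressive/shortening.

Internal axial forces (sectioning from the free end, tension +): N_CD = 37.8 kN, N_BC = 58.9 kN, N_AB = 23.2 kN.
A_AB = 1376 mm².
A_CD = 248.8 mm².
δ_AB = 23200·642/(1376·98000) = 0.1104 mm
δ_BC = 58900·890/(1110·45000) = 1.049 mm
δ_CD = 37800·461/(248.8·116000) = 0.6037 mm
δ = Σδ_i = 1.764 mm.

1.76 mm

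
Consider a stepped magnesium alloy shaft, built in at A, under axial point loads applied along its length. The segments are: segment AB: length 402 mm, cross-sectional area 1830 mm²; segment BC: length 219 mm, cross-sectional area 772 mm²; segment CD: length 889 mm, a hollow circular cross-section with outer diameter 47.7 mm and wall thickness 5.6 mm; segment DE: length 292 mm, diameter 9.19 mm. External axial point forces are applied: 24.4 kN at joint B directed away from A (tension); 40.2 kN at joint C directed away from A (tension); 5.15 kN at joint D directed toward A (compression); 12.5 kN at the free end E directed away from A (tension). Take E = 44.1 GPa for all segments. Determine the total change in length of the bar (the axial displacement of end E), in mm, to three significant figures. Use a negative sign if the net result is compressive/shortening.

2.11 mm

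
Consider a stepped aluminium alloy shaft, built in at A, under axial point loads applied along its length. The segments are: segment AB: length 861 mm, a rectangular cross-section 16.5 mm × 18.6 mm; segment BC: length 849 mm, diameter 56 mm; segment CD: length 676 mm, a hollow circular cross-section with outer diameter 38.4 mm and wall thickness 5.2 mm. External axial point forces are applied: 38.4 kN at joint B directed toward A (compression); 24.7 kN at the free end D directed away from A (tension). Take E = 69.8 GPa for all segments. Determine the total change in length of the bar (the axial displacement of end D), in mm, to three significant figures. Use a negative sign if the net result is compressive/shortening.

0.0124 mm

Internal axial forces (sectioning from the free end, tension +): N_CD = 24.7 kN, N_BC = 24.7 kN, N_AB = -13.7 kN.
A_AB = 306.9 mm².
A_BC = 2463 mm².
A_CD = 542.4 mm².
δ_AB = -13700·861/(306.9·69800) = -0.5506 mm
δ_BC = 24700·849/(2463·69800) = 0.122 mm
δ_CD = 24700·676/(542.4·69800) = 0.4411 mm
δ = Σδ_i = 0.01239 mm.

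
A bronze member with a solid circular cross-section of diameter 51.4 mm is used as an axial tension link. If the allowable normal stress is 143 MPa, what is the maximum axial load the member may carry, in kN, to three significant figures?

297 kN

A = 2075 mm².
P_max = σ_allow · A = 143 · 2075 = 296700 N = 296.7 kN.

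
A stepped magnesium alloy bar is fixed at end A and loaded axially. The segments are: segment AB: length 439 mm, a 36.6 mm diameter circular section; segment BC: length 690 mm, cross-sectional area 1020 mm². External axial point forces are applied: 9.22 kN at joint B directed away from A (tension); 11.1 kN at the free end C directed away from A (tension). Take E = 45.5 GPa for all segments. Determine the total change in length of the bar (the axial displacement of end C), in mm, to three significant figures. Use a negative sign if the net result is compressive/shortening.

0.351 mm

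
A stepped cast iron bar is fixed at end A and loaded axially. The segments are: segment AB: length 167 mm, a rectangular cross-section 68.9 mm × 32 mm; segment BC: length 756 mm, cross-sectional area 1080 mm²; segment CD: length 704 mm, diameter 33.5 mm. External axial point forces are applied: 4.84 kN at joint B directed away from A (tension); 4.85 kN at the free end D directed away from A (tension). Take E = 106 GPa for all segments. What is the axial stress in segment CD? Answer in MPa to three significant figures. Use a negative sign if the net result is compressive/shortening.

5.50 MPa

Internal axial forces (sectioning from the free end, tension +): N_CD = 4.85 kN, N_BC = 4.85 kN, N_AB = 9.69 kN.
A_CD = 881.4 mm².
σ_CD = N_CD/A_CD = 4850/881.4 = 5.503 MPa.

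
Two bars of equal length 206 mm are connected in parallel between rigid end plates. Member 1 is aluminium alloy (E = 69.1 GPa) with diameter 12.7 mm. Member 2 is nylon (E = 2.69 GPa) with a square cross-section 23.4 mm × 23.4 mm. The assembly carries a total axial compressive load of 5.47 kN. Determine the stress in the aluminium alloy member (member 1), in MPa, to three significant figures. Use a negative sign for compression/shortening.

-37.0 MPa

A_1 = 126.7 mm².
A_2 = 547.6 mm².
Equal strain + equilibrium ⇒ each member carries load in proportion to AE: A₁E₁ = 8753000 N, A₂E₂ = 1473000 N, ΣAE = 10230000 N.
σ₁ = P·E₁/ΣAE = -5470·69100/10230000 = -36.96 MPa.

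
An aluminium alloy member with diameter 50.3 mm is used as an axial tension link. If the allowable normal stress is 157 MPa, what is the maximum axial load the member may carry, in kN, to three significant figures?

A = 1987 mm².
P_max = σ_allow · A = 157 · 1987 = 312000 N = 312 kN.

312 kN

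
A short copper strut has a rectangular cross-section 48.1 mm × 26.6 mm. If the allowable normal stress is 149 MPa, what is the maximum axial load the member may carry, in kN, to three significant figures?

191 kN

A = 1279 mm².
P_max = σ_allow · A = 149 · 1279 = 190600 N = 190.6 kN.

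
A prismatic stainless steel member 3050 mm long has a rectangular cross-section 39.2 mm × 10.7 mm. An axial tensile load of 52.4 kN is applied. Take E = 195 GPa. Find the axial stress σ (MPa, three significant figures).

125 MPa

A = 419.4 mm².
σ = N/A = 52400/419.4 = 124.9 MPa.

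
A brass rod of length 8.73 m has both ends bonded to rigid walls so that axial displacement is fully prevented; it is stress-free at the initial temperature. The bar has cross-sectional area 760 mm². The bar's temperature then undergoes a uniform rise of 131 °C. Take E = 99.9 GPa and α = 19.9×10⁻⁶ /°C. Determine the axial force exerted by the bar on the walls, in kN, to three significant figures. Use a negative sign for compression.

-198 kN

Free thermal expansion αLΔT = 19.9e-6 · 8730 · 131 = 22.76 mm.
The walls impose strain ε = −(22.76)/8730 = -2.6069e-03; σ = Eε = 99900 · -2.6069e-03 = -260.4 MPa.
Wall reaction R = σ·A = -260.4·760 = -197900 N = -197.9 kN.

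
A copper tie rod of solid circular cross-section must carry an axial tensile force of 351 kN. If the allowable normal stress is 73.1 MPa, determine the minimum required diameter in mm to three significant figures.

Required area A ≥ P/σ_allow = 351000/73.1 = 4802 mm².
For a solid circular section, d ≥ √(4A/π) = 78.19 mm.

78.2 mm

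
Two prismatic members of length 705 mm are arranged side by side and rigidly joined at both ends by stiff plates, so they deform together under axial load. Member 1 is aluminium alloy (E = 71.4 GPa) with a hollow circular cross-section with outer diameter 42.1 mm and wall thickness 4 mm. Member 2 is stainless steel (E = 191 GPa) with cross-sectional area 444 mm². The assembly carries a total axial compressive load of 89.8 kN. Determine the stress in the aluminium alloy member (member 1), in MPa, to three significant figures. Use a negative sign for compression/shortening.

-53.9 MPa

A_1 = 478.8 mm².
Equal strain + equilibrium ⇒ each member carries load in proportion to AE: A₁E₁ = 34180000 N, A₂E₂ = 84800000 N, ΣAE = 119000000 N.
σ₁ = P·E₁/ΣAE = -89800·71400/119000000 = -53.89 MPa.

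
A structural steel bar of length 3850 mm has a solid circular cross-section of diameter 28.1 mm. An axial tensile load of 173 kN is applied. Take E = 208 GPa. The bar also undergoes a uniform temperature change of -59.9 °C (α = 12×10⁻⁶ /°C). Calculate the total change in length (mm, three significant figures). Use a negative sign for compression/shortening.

2.40 mm

A = 620.2 mm².
δ_mech = NL/(AE) = 173000·3850/(620.2·208000) = 5.163 mm.
δ_thermal = αLΔT = 12e-6·3850·-59.9 = -2.767 mm.
δ = δ_mech + δ_thermal = 2.396 mm.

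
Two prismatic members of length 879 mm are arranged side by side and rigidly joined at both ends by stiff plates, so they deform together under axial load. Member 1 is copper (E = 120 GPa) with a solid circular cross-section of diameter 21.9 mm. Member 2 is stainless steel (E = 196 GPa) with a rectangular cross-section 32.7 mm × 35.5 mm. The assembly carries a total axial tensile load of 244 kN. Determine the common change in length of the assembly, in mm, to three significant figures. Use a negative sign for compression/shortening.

0.786 mm

A_1 = 376.7 mm².
A_2 = 1161 mm².
Equal strain + equilibrium ⇒ each member carries load in proportion to AE: A₁E₁ = 45200000 N, A₂E₂ = 227500000 N, ΣAE = 272700000 N.
δ = PL/ΣAE = 244000·879/272700000 = 0.7864 mm.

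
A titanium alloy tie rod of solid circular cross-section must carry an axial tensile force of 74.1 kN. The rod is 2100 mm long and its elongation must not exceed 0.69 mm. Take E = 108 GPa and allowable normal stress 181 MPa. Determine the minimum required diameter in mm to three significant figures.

51.6 mm

Required area A ≥ P/σ_allow = 74100/181 = 409.4 mm².
For a solid circular section, d ≥ √(4A/π) = 22.83 mm.
Elongation limit: A ≥ PL/(Eδ_allow) = 74100·2100/(108000·0.69) = 2088 mm² ⇒ d ≥ 51.56 mm.
The elongation limit governs.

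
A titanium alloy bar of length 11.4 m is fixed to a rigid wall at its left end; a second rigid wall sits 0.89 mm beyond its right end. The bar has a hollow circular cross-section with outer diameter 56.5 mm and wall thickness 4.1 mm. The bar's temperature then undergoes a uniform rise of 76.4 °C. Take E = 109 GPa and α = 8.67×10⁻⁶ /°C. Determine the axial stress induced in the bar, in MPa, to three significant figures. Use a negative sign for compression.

-63.7 MPa

Free thermal expansion αLΔT = 8.67e-6 · 11400 · 76.4 = 7.551 mm.
The walls engage after the gap closes; constrained expansion = 7.551 − 0.89 = 6.661 mm.
The walls impose strain ε = −(6.661)/11400 = -5.8432e-04; σ = Eε = 109000 · -5.8432e-04 = -63.69 MPa.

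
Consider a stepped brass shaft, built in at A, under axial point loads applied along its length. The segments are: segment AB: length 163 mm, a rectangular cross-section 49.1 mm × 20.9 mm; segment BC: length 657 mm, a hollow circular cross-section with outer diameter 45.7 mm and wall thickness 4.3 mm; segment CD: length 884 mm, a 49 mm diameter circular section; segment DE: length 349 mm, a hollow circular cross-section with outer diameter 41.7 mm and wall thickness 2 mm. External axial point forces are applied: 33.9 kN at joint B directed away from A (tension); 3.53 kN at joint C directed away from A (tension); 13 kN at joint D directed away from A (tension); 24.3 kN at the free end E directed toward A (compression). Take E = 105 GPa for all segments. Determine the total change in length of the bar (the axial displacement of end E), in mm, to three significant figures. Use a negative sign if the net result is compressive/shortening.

-0.422 mm

Internal axial forces (sectioning from the free end, tension +): N_DE = -24.3 kN, N_CD = -11.3 kN, N_BC = -7.77 kN, N_AB = 26.13 kN.
A_AB = 1026 mm².
A_BC = 559.3 mm².
A_CD = 1886 mm².
A_DE = 249.4 mm².
δ_AB = 26130·163/(1026·105000) = 0.03953 mm
δ_BC = -7770·657/(559.3·105000) = -0.08693 mm
δ_CD = -11300·884/(1886·105000) = -0.05045 mm
δ_DE = -24300·349/(249.4·105000) = -0.3238 mm
δ = Σδ_i = -0.4216 mm.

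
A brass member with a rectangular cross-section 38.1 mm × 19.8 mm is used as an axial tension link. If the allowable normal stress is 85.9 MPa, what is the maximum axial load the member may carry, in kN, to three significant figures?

A = 754.4 mm².
P_max = σ_allow · A = 85.9 · 754.4 = 64800 N = 64.8 kN.

64.8 kN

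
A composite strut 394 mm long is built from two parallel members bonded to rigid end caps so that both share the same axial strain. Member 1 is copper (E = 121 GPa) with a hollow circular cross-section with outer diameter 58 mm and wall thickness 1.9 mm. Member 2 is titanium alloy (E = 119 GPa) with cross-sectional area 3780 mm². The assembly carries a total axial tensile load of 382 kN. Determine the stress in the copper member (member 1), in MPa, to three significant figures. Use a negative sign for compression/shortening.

94.3 MPa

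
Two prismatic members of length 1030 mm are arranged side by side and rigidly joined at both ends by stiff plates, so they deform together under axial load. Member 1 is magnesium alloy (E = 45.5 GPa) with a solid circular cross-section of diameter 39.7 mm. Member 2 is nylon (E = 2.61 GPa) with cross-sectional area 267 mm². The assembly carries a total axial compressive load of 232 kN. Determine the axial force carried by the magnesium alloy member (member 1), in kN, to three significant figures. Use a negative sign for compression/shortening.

A_1 = 1238 mm².
Equal strain + equilibrium ⇒ each member carries load in proportion to AE: A₁E₁ = 56320000 N, A₂E₂ = 696900 N, ΣAE = 57020000 N.
F₁ = P·A₁E₁/ΣAE = -232000·56320000/57020000 = -229200 N.

-229 kN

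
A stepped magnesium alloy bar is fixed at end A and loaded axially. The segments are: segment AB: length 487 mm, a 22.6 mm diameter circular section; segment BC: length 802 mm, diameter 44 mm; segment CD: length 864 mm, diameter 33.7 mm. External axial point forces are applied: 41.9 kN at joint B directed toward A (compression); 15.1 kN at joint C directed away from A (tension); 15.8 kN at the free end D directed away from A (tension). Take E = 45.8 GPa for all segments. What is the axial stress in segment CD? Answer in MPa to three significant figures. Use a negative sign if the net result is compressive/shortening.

Internal axial forces (sectioning from the free end, tension +): N_CD = 15.8 kN, N_BC = 30.9 kN, N_AB = -11 kN.
A_CD = 892 mm².
σ_CD = N_CD/A_CD = 15800/892 = 17.71 MPa.

17.7 MPa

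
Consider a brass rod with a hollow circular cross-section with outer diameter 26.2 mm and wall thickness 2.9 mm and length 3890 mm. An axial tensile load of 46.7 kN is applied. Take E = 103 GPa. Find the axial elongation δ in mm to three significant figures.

8.31 mm

A = 212.3 mm².
δ_mech = NL/(AE) = 46700·3890/(212.3·103000) = 8.309 mm.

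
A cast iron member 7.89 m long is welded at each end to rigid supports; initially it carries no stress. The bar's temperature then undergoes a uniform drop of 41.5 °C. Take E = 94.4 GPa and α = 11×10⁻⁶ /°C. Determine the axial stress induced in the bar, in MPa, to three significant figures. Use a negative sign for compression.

43.1 MPa

Free thermal expansion αLΔT = 11e-6 · 7890 · -41.5 = -3.602 mm.
The walls impose strain ε = −(-3.602)/7890 = 4.5650e-04; σ = Eε = 94400 · 4.5650e-04 = 43.09 MPa.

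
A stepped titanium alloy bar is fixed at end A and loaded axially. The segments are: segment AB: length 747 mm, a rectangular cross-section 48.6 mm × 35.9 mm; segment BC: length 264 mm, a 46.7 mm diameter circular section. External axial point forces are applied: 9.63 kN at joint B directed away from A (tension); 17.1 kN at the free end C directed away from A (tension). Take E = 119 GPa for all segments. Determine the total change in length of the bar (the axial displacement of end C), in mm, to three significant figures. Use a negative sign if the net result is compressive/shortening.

Internal axial forces (sectioning from the free end, tension +): N_BC = 17.1 kN, N_AB = 26.73 kN.
A_AB = 1745 mm².
A_BC = 1713 mm².
δ_AB = 26730·747/(1745·119000) = 0.09617 mm
δ_BC = 17100·264/(1713·119000) = 0.02215 mm
δ = Σδ_i = 0.1183 mm.

0.118 mm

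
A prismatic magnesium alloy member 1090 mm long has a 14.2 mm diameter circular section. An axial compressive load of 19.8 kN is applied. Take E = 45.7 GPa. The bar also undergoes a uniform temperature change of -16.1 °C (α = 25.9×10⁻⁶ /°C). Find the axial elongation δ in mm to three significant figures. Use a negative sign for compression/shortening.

-3.44 mm

A = 158.4 mm².
δ_mech = NL/(AE) = -19800·1090/(158.4·45700) = -2.982 mm.
δ_thermal = αLΔT = 25.9e-6·1090·-16.1 = -0.4545 mm.
δ = δ_mech + δ_thermal = -3.437 mm.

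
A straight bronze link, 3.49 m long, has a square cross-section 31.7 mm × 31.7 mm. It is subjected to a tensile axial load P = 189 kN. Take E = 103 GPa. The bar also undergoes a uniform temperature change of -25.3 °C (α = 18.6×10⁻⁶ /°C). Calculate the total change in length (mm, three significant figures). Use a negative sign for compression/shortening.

4.73 mm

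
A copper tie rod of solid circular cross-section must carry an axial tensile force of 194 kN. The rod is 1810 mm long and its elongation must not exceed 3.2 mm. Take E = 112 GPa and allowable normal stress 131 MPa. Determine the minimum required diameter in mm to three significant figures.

Required area A ≥ P/σ_allow = 194000/131 = 1481 mm².
For a solid circular section, d ≥ √(4A/π) = 43.42 mm.
Elongation limit: A ≥ PL/(Eδ_allow) = 194000·1810/(112000·3.2) = 979.7 mm² ⇒ d ≥ 35.32 mm.
The stress limit governs.

43.4 mm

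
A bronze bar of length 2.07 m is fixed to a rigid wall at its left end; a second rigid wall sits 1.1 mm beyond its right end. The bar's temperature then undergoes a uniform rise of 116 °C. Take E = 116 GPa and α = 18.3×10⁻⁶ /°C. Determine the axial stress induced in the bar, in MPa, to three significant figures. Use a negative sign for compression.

-185 MPa

Free thermal expansion αLΔT = 18.3e-6 · 2070 · 116 = 4.394 mm.
The walls engage after the gap closes; constrained expansion = 4.394 − 1.1 = 3.294 mm.
The walls impose strain ε = −(3.294)/2070 = -1.5914e-03; σ = Eε = 116000 · -1.5914e-03 = -184.6 MPa.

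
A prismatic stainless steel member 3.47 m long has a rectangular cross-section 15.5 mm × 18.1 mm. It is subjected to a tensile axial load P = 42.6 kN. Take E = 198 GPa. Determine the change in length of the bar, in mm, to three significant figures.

A = 280.6 mm².
δ_mech = NL/(AE) = 42600·3470/(280.6·198000) = 2.661 mm.

2.66 mm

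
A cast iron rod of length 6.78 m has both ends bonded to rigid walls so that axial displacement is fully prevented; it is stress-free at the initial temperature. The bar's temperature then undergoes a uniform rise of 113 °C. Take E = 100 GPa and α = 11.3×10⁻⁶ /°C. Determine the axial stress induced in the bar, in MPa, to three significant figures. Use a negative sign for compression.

-128 MPa

Free thermal expansion αLΔT = 11.3e-6 · 6780 · 113 = 8.657 mm.
The walls impose strain ε = −(8.657)/6780 = -1.2769e-03; σ = Eε = 100000 · -1.2769e-03 = -127.7 MPa.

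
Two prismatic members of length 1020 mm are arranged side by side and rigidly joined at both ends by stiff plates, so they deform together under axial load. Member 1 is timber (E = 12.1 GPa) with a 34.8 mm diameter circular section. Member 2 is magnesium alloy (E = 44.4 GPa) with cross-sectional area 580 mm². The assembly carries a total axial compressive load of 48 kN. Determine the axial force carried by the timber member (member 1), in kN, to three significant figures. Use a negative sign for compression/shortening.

-14.8 kN

A_1 = 951.1 mm².
Equal strain + equilibrium ⇒ each member carries load in proportion to AE: A₁E₁ = 11510000 N, A₂E₂ = 25750000 N, ΣAE = 37260000 N.
F₁ = P·A₁E₁/ΣAE = -48000·11510000/37260000 = -14830 N.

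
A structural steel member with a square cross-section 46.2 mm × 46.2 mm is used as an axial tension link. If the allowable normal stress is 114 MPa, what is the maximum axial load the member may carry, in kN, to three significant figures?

243 kN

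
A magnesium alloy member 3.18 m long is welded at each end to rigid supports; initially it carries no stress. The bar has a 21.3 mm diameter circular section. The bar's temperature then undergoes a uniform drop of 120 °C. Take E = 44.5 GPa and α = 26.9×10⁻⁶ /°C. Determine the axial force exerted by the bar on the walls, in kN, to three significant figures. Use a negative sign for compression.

51.2 kN

Free thermal expansion αLΔT = 26.9e-6 · 3180 · -120 = -10.27 mm.
The walls impose strain ε = −(-10.27)/3180 = 3.2280e-03; σ = Eε = 44500 · 3.2280e-03 = 143.6 MPa.
Wall reaction R = σ·A = 143.6·356.3 = 51180 N = 51.18 kN.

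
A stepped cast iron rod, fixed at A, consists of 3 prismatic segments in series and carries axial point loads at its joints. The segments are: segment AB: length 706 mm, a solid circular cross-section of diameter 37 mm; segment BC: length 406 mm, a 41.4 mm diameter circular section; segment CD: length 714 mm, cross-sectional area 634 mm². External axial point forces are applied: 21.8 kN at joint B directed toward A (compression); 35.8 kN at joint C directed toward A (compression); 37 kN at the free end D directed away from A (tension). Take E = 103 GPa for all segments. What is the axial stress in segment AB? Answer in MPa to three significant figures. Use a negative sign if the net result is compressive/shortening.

Internal axial forces (sectioning from the free end, tension +): N_CD = 37 kN, N_BC = 1.2 kN, N_AB = -20.6 kN.
A_AB = 1075 mm².
σ_AB = N_AB/A_AB = -20600/1075 = -19.16 MPa.

-19.2 MPa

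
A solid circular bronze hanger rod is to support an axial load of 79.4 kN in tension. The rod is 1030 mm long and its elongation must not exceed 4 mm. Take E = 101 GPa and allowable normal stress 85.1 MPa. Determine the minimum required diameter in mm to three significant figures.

34.5 mm

Required area A ≥ P/σ_allow = 79400/85.1 = 933 mm².
For a solid circular section, d ≥ √(4A/π) = 34.47 mm.
Elongation limit: A ≥ PL/(Eδ_allow) = 79400·1030/(101000·4) = 202.4 mm² ⇒ d ≥ 16.05 mm.
The stress limit governs.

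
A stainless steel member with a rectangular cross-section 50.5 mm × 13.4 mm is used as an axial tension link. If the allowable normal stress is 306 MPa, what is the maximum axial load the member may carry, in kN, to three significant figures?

207 kN

A = 676.7 mm².
P_max = σ_allow · A = 306 · 676.7 = 207100 N = 207.1 kN.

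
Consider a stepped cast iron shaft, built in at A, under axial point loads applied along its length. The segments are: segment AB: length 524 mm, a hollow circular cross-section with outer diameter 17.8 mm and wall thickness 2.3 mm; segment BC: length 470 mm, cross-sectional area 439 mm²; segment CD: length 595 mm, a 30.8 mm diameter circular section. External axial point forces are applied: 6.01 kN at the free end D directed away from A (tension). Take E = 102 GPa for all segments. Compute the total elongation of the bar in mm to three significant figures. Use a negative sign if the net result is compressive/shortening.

0.386 mm

Internal axial forces (sectioning from the free end, tension +): N_CD = 6.01 kN, N_BC = 6.01 kN, N_AB = 6.01 kN.
A_AB = 112 mm².
A_CD = 745.1 mm².
δ_AB = 6010·524/(112·102000) = 0.2757 mm
δ_BC = 6010·470/(439·102000) = 0.06308 mm
δ_CD = 6010·595/(745.1·102000) = 0.04705 mm
δ = Σδ_i = 0.3858 mm.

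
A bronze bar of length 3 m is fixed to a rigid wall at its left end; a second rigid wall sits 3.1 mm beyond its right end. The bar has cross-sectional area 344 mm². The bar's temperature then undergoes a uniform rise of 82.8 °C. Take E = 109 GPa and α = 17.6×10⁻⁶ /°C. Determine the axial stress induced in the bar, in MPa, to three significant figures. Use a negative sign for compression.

Free thermal expansion αLΔT = 17.6e-6 · 3000 · 82.8 = 4.372 mm.
The walls engage after the gap closes; constrained expansion = 4.372 − 3.1 = 1.272 mm.
The walls impose strain ε = −(1.272)/3000 = -4.2395e-04; σ = Eε = 109000 · -4.2395e-04 = -46.21 MPa.

-46.2 MPa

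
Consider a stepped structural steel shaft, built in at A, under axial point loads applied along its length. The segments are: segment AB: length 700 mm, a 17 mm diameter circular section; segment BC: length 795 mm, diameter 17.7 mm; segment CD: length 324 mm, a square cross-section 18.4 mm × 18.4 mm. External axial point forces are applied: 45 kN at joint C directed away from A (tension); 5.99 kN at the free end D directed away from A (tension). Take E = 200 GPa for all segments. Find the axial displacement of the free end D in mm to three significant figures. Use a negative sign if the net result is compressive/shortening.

1.64 mm

Internal axial forces (sectioning from the free end, tension +): N_CD = 5.99 kN, N_BC = 50.99 kN, N_AB = 50.99 kN.
A_AB = 227 mm².
A_BC = 246.1 mm².
A_CD = 338.6 mm².
δ_AB = 50990·700/(227·200000) = 0.7863 mm
δ_BC = 50990·795/(246.1·200000) = 0.8237 mm
δ_CD = 5990·324/(338.6·200000) = 0.02866 mm
δ = Σδ_i = 1.639 mm.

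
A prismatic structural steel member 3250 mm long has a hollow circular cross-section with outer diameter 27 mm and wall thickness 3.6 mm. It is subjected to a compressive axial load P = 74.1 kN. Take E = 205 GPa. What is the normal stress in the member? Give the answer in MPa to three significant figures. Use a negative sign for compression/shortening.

A = 264.6 mm².
σ = N/A = -74100/264.6 = -280 MPa.

-280 MPa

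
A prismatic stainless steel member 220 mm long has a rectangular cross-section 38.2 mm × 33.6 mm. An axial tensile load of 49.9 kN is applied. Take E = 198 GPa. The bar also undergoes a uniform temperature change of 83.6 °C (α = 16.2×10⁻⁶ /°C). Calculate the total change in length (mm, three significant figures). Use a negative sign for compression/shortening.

A = 1284 mm².
δ_mech = NL/(AE) = 49900·220/(1284·198000) = 0.0432 mm.
δ_thermal = αLΔT = 16.2e-6·220·83.6 = 0.298 mm.
δ = δ_mech + δ_thermal = 0.3411 mm.

0.341 mm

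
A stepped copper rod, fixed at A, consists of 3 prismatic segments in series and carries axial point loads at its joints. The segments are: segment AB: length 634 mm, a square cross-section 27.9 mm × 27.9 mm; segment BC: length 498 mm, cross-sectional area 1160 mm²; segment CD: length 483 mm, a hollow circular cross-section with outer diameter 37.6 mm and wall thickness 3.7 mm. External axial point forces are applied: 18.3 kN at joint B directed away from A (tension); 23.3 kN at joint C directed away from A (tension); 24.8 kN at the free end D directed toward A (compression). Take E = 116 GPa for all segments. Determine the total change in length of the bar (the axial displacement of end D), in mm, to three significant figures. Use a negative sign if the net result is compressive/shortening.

-0.150 mm

Internal axial forces (sectioning from the free end, tension +): N_CD = -24.8 kN, N_BC = -1.5 kN, N_AB = 16.8 kN.
A_AB = 778.4 mm².
A_CD = 394 mm².
δ_AB = 16800·634/(778.4·116000) = 0.118 mm
δ_BC = -1500·498/(1160·116000) = -0.005551 mm
δ_CD = -24800·483/(394·116000) = -0.2621 mm
δ = Σδ_i = -0.1496 mm.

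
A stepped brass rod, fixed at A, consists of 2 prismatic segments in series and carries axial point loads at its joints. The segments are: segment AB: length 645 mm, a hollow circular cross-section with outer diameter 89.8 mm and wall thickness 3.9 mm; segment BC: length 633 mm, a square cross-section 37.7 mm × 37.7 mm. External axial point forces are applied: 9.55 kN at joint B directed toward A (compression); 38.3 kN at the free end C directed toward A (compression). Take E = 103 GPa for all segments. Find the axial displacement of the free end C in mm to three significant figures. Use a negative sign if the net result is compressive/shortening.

-0.450 mm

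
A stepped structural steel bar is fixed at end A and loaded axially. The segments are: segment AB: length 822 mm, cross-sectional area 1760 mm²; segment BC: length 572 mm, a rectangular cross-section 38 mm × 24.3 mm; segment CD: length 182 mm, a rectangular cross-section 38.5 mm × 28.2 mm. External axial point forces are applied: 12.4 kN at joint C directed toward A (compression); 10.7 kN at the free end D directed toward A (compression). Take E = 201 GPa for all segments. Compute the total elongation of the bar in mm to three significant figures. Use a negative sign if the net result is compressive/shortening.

-0.134 mm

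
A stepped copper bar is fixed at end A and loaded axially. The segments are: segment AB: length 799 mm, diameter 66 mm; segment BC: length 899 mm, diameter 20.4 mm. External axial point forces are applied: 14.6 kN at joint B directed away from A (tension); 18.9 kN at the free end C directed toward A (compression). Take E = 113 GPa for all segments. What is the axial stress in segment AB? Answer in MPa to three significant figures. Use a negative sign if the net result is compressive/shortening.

Internal axial forces (sectioning from the free end, tension +): N_BC = -18.9 kN, N_AB = -4.3 kN.
A_AB = 3421 mm².
σ_AB = N_AB/A_AB = -4300/3421 = -1.257 MPa.

-1.26 MPa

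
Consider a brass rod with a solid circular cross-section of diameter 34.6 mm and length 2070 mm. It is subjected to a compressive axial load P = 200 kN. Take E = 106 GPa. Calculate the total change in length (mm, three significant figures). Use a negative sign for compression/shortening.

-4.15 mm

A = 940.2 mm².
δ_mech = NL/(AE) = -200000·2070/(940.2·106000) = -4.154 mm.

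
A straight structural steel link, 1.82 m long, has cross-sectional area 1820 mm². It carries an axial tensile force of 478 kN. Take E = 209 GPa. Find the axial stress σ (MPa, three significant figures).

263 MPa

σ = N/A = 478000/1820 = 262.6 MPa.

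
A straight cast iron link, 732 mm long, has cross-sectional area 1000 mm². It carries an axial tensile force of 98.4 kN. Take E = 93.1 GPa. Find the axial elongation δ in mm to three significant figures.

δ_mech = NL/(AE) = 98400·732/(1000·93100) = 0.7737 mm.

0.774 mm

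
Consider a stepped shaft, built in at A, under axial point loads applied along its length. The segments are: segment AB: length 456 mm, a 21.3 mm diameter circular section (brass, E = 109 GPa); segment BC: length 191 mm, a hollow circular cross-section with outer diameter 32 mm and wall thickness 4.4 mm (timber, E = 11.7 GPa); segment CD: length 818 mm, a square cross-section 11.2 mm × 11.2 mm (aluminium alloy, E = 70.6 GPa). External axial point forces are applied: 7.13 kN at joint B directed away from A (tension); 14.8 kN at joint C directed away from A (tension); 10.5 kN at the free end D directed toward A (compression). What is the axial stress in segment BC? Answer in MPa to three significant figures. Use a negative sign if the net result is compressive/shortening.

11.3 MPa

Internal axial forces (sectioning from the free end, tension +): N_CD = -10.5 kN, N_BC = 4.3 kN, N_AB = 11.43 kN.
A_BC = 381.5 mm².
σ_BC = N_BC/A_BC = 4300/381.5 = 11.27 MPa.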